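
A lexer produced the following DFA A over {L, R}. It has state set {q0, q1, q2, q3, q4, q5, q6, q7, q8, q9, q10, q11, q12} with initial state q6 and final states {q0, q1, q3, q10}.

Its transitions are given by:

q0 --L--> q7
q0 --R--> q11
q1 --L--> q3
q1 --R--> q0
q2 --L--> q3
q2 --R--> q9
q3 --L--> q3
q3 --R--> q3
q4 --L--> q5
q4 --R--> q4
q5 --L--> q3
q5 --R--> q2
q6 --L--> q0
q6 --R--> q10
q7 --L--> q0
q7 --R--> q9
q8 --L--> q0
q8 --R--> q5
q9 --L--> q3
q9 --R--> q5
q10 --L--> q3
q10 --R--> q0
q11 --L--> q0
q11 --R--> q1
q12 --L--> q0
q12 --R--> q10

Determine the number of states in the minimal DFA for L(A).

States {q4,q8,q12} cannot be reached from the start state, so discard them.
P0 = {q0,q1,q3,q10} | {q2,q5,q6,q7,q9,q11}.
Refine {q0,q1,q3,q10} on symbol L: members go to different blocks, giving {q1,q3,q10} and {q0}.
Refine {q1,q3,q10} on symbol R: members go to different blocks, giving {q1,q10} and {q3}.
Split {q2,q5,q6,q7,q9,q11} by δ(·,L) → {q2,q5,q9} and {q6,q7,q11}.
Split {q6,q7,q11} by δ(·,R) → {q6,q11} and {q7}.
No further refinement is possible. Final partition (6 blocks): {q1,q10} | {q2,q5,q9} | {q0} | {q3} | {q6,q11} | {q7}.

6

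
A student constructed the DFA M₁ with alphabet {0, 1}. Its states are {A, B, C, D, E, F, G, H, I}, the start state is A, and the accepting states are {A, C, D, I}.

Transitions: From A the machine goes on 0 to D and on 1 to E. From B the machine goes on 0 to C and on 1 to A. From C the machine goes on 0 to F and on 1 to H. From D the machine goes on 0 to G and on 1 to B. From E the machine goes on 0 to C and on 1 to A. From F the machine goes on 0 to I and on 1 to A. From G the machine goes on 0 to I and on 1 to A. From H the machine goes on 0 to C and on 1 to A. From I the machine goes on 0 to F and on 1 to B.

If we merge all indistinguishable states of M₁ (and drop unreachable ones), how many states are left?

3

P0 = {A,C,D,I} | {B,E,F,G,H}.
Refine {A,C,D,I} on symbol 0: members go to different blocks, giving {C,D,I} and {A}.
The partition is now stable with 3 blocks: {C,D,I} | {B,E,F,G,H} | {A}.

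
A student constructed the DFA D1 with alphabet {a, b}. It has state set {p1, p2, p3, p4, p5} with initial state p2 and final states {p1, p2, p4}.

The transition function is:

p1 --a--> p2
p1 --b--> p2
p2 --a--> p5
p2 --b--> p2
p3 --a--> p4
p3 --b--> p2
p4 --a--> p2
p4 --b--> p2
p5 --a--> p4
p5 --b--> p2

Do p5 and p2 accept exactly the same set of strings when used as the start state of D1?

No

States {p1,p3} cannot be reached from the start state, so discard them.
P0 = {p2,p4} | {p5}.
On input a, block {p2,p4} splits into {p2} and {p4}.
Stable partition: {p2} | {p5} | {p4} — 3 equivalence classes.
p5 and p2 end up in different blocks, so they are distinguishable. For instance, the string 'ε' is accepted from only p2.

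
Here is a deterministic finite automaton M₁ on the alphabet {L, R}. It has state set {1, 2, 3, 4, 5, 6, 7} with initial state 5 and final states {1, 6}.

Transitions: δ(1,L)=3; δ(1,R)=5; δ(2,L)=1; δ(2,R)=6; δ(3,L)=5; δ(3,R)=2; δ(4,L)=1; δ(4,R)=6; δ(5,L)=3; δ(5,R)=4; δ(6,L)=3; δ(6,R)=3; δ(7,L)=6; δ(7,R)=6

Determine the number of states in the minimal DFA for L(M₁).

First remove the unreachable states {7}; 6 states remain.
Initial partition by acceptance: {1,6} | {2,3,4,5}.
On input L, block {2,3,4,5} splits into {2,4} and {3,5}.
Stable partition: {1,6} | {2,4} | {3,5} — 3 equivalence classes.

3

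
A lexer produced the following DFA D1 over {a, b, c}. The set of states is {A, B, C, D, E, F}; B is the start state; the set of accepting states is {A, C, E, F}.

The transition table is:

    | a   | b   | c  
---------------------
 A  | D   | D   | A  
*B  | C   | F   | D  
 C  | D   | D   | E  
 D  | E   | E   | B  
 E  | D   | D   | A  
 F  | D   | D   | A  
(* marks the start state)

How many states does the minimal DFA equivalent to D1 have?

P0 = {A,C,E,F} | {B,D}.
The partition is now stable with 2 blocks: {A,C,E,F} | {B,D}.

2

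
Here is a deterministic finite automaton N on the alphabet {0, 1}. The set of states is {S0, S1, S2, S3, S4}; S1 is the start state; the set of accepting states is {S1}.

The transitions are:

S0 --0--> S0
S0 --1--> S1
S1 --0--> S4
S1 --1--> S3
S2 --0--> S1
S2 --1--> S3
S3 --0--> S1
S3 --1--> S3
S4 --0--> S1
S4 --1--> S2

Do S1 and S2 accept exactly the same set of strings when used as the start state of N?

States {S0} cannot be reached from the start state, so discard them.
P0 = {S1} | {S2,S3,S4}.
No further refinement is possible. Final partition (2 blocks): {S1} | {S2,S3,S4}.
S1 and S2 end up in different blocks, so they are distinguishable. For instance, the string 'ε' is accepted from only S1.

No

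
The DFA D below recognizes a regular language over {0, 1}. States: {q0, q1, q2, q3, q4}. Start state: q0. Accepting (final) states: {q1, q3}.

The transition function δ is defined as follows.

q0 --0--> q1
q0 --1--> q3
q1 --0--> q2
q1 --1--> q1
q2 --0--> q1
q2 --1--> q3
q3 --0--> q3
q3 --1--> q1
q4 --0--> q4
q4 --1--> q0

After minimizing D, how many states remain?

Reachable states from the start: {q0,q1,q2,q3}. Unreachable: {q4} — drop them.
Start with accepting vs non-accepting: {q1,q3} | {q0,q2}.
Split {q1,q3} by δ(·,0) → {q1} and {q3}.
Stable partition: {q1} | {q0,q2} | {q3} — 3 equivalence classes.

3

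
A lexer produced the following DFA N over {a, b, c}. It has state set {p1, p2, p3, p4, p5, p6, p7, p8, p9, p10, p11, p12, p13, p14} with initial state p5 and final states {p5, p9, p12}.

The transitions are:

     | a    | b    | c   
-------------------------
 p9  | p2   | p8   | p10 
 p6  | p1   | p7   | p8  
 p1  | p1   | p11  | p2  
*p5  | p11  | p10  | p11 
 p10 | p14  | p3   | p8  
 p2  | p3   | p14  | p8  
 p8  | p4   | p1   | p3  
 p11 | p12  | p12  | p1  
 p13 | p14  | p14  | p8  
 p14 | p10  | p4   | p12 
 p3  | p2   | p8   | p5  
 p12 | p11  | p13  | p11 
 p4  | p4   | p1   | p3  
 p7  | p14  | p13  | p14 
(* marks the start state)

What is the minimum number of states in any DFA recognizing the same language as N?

6

Reachable states from the start: {p1,p2,p3,p4,p5,p8,p10,p11,p12,p13,p14}. Unreachable: {p6,p7,p9} — drop them.
Start with accepting vs non-accepting: {p5,p12} | {p1,p2,p3,p4,p8,p10,p11,p13,p14}.
Split {p1,p2,p3,p4,p8,p10,p11,p13,p14} by δ(·,a) → {p1,p2,p3,p4,p8,p10,p13,p14} and {p11}.
Refine {p1,p2,p3,p4,p8,p10,p13,p14} on symbol b: members go to different blocks, giving {p2,p3,p4,p8,p10,p13,p14} and {p1}.
Refine {p2,p3,p4,p8,p10,p13,p14} on symbol b: members go to different blocks, giving {p2,p3,p10,p13,p14} and {p4,p8}.
Refine {p2,p3,p10,p13,p14} on symbol b: members go to different blocks, giving {p2,p10,p13} and {p3,p14}.
No further refinement is possible. Final partition (6 blocks): {p5,p12} | {p2,p10,p13} | {p11} | {p1} | {p4,p8} | {p3,p14}.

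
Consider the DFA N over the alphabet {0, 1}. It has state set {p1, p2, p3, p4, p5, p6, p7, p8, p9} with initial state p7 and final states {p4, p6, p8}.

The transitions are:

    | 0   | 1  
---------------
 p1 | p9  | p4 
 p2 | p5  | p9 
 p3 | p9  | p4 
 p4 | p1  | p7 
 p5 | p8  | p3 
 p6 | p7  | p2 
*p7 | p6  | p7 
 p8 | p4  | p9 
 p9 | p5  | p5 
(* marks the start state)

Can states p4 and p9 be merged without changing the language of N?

All states are reachable from the start state.
P0 = {p4,p6,p8} | {p1,p2,p3,p5,p7,p9}.
On input 0, block {p4,p6,p8} splits into {p4,p6} and {p8}.
Refine {p1,p2,p3,p5,p7,p9} on symbol 0: members go to different blocks, giving {p1,p2,p3,p9} and {p5} and {p7}.
On input 0, block {p4,p6} splits into {p4} and {p6}.
Refine {p1,p2,p3,p9} on symbol 0: members go to different blocks, giving {p1,p3} and {p2,p9}.
Refine {p2,p9} on symbol 1: members go to different blocks, giving {p2} and {p9}.
The partition is now stable with 8 blocks: {p4} | {p1,p3} | {p8} | {p5} | {p7} | {p6} | {p2} | {p9}.
p4 and p9 end up in different blocks, so they are distinguishable. For instance, the string 'ε' is accepted from only p4.

No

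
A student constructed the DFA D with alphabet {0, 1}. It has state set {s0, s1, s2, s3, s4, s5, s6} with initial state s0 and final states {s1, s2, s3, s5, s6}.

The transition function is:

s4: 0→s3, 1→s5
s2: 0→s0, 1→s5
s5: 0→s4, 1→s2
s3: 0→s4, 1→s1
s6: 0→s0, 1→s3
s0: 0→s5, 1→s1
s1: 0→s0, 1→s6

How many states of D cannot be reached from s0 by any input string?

0

Every one of the 7 states is reachable from s0.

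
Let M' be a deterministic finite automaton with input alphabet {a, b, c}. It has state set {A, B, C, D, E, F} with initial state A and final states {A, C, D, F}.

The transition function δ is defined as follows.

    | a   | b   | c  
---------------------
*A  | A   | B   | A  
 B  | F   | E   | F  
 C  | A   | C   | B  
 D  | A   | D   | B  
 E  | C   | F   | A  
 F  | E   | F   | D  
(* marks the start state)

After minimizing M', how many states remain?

All states are reachable from the start state.
Start with accepting vs non-accepting: {A,C,D,F} | {B,E}.
On input a, block {A,C,D,F} splits into {A,C,D} and {F}.
Refine {A,C,D} on symbol b: members go to different blocks, giving {C,D} and {A}.
Refine {B,E} on symbol a: members go to different blocks, giving {B} and {E}.
Stable partition: {C,D} | {B} | {F} | {A} | {E} — 5 equivalence classes.

5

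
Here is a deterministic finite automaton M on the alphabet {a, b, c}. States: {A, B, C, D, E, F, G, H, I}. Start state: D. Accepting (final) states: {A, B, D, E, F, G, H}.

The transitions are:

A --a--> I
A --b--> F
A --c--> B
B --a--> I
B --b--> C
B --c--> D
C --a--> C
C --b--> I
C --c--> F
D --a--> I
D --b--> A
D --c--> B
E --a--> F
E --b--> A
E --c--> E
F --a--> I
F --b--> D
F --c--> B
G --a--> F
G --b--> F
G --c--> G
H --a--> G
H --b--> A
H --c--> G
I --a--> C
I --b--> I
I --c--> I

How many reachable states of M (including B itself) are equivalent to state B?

Reachable states from the start: {A,B,C,D,F,I}. Unreachable: {E,G,H} — drop them.
Initial partition by acceptance: {A,B,D,F} | {C,I}.
Split {A,B,D,F} by δ(·,b) → {A,D,F} and {B}.
Split {C,I} by δ(·,c) → {C} and {I}.
The partition is now stable with 4 blocks: {A,D,F} | {C} | {B} | {I}.
State B belongs to the block {B}, which has 1 states.

1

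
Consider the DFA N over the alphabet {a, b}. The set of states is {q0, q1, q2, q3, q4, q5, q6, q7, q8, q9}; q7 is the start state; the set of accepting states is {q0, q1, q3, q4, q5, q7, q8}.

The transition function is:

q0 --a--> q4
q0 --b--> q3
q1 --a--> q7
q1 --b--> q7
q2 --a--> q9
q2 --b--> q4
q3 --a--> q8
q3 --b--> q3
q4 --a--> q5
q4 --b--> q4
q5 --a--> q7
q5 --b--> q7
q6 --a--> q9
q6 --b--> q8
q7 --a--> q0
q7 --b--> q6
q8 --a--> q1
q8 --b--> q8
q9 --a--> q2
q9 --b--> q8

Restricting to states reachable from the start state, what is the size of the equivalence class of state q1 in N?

Every state is reachable, so we keep all 10.
P0 = {q0,q1,q3,q4,q5,q7,q8} | {q2,q6,q9}.
Refine {q0,q1,q3,q4,q5,q7,q8} on symbol b: members go to different blocks, giving {q0,q1,q3,q4,q5,q8} and {q7}.
On input a, block {q0,q1,q3,q4,q5,q8} splits into {q0,q3,q4,q8} and {q1,q5}.
On input a, block {q0,q3,q4,q8} splits into {q0,q3} and {q4,q8}.
The partition is now stable with 5 blocks: {q0,q3} | {q2,q6,q9} | {q7} | {q1,q5} | {q4,q8}.
The equivalence class containing q1 is {q1,q5}, of size 2.

2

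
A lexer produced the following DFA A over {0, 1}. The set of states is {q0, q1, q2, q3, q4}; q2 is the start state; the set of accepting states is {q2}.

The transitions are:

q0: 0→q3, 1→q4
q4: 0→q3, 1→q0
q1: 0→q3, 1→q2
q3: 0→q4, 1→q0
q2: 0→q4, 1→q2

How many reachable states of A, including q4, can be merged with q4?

3

Reachable states from the start: {q0,q2,q3,q4}. Unreachable: {q1} — drop them.
P0 = {q2} | {q0,q3,q4}.
No further refinement is possible. Final partition (2 blocks): {q2} | {q0,q3,q4}.
The equivalence class containing q4 is {q0,q3,q4}, of size 3.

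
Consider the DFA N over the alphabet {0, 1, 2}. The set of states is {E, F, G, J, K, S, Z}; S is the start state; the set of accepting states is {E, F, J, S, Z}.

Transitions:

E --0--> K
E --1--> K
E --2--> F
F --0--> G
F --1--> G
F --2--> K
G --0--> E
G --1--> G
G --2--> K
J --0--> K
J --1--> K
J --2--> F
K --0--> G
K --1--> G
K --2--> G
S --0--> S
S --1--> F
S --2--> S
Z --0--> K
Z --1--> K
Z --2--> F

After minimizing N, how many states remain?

5

States {J,Z} cannot be reached from the start state, so discard them.
Start with accepting vs non-accepting: {E,F,S} | {G,K}.
On input 0, block {E,F,S} splits into {E,F} and {S}.
On input 2, block {E,F} splits into {F} and {E}.
On input 0, block {G,K} splits into {K} and {G}.
The partition is now stable with 5 blocks: {F} | {K} | {S} | {E} | {G}.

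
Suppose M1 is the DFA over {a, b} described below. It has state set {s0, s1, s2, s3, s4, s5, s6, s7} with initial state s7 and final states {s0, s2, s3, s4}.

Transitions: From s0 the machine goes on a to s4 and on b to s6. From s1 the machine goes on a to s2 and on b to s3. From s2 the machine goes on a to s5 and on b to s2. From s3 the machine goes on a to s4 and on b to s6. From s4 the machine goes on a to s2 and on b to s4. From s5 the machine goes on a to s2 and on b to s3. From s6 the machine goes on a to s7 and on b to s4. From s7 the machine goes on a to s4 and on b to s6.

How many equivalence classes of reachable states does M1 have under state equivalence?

6

States {s0,s1} cannot be reached from the start state, so discard them.
Start with accepting vs non-accepting: {s2,s3,s4} | {s5,s6,s7}.
Refine {s2,s3,s4} on symbol a: members go to different blocks, giving {s3,s4} and {s2}.
Split {s3,s4} by δ(·,a) → {s3} and {s4}.
On input a, block {s5,s6,s7} splits into {s5} and {s6} and {s7}.
Stable partition: {s3} | {s5} | {s2} | {s4} | {s6} | {s7} — 6 equivalence classes.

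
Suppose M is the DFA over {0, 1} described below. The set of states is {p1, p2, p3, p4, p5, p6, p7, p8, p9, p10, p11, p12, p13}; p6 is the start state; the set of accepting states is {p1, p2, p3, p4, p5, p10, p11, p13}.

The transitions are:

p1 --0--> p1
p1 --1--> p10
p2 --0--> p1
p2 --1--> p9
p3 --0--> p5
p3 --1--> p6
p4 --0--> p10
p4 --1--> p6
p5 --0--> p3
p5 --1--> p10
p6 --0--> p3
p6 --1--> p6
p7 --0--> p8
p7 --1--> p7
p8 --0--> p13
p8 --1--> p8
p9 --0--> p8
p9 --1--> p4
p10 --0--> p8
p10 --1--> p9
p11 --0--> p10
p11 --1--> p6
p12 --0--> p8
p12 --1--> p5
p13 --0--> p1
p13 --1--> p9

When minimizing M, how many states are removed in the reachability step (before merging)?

4

BFS from p6 reaches {p1, p3, p4, p5, p6, p8, p9, p10, p13}; the 4 state(s) p2, p7, p11, p12 are never visited.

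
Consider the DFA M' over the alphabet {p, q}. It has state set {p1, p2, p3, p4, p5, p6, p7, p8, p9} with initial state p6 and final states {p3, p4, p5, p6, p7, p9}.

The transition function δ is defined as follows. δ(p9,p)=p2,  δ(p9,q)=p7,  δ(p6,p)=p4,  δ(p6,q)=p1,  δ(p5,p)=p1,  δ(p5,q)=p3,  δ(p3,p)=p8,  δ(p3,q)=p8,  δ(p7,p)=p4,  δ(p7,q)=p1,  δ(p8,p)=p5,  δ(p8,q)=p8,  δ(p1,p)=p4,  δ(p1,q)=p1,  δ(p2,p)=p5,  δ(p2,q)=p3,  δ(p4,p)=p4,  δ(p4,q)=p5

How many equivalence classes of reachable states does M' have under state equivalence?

Reachable states from the start: {p1,p3,p4,p5,p6,p8}. Unreachable: {p2,p7,p9} — drop them.
P0 = {p3,p4,p5,p6} | {p1,p8}.
Split {p3,p4,p5,p6} by δ(·,p) → {p3,p5} and {p4,p6}.
Split {p3,p5} by δ(·,q) → {p3} and {p5}.
Split {p1,p8} by δ(·,p) → {p1} and {p8}.
Split {p4,p6} by δ(·,q) → {p4} and {p6}.
Stable partition: {p3} | {p1} | {p4} | {p5} | {p8} | {p6} — 6 equivalence classes.

6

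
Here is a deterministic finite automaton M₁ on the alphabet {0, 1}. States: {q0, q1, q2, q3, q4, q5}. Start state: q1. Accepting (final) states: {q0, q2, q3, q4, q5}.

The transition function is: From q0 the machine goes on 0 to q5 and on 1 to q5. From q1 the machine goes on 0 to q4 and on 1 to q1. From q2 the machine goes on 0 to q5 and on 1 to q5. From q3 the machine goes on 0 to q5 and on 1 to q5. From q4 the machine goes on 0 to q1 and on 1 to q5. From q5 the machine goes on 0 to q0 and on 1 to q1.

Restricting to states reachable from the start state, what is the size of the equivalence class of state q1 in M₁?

First remove the unreachable states {q2,q3}; 4 states remain.
P0 = {q0,q4,q5} | {q1}.
On input 0, block {q0,q4,q5} splits into {q0,q5} and {q4}.
On input 1, block {q0,q5} splits into {q0} and {q5}.
No further refinement is possible. Final partition (4 blocks): {q0} | {q1} | {q4} | {q5}.
The equivalence class containing q1 is {q1}, of size 1.

1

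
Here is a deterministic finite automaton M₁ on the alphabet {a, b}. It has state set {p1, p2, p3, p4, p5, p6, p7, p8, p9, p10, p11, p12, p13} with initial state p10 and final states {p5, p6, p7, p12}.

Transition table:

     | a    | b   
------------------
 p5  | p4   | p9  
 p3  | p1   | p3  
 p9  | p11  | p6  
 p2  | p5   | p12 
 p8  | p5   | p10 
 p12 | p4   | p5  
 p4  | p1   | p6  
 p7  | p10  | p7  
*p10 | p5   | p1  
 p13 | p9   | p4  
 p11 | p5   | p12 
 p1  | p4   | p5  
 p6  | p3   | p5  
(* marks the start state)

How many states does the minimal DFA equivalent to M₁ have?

9

Reachable states from the start: {p1,p3,p4,p5,p6,p9,p10,p11,p12}. Unreachable: {p2,p7,p8,p13} — drop them.
P0 = {p5,p6,p12} | {p1,p3,p4,p9,p10,p11}.
Split {p5,p6,p12} by δ(·,b) → {p6,p12} and {p5}.
On input a, block {p1,p3,p4,p9,p10,p11} splits into {p1,p3,p4,p9} and {p10,p11}.
On input a, block {p1,p3,p4,p9} splits into {p1,p3,p4} and {p9}.
On input b, block {p1,p3,p4} splits into {p1} and {p3} and {p4}.
Split {p6,p12} by δ(·,a) → {p6} and {p12}.
Split {p10,p11} by δ(·,b) → {p10} and {p11}.
Stable partition: {p6} | {p1} | {p5} | {p10} | {p9} | {p3} | {p4} | {p12} | {p11} — 9 equivalence classes.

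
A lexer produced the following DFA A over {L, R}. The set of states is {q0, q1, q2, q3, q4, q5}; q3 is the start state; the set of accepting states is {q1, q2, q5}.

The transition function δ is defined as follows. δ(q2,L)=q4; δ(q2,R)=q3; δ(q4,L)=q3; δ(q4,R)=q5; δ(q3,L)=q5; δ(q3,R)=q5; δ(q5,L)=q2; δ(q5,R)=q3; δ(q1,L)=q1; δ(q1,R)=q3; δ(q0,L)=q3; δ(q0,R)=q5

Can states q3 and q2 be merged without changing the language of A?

No

Reachable states from the start: {q2,q3,q4,q5}. Unreachable: {q0,q1} — drop them.
Initial partition by acceptance: {q2,q5} | {q3,q4}.
Split {q2,q5} by δ(·,L) → {q2} and {q5}.
On input L, block {q3,q4} splits into {q3} and {q4}.
Stable partition: {q2} | {q3} | {q5} | {q4} — 4 equivalence classes.
q3 and q2 end up in different blocks, so they are distinguishable. For instance, the string 'ε' is accepted from only q2.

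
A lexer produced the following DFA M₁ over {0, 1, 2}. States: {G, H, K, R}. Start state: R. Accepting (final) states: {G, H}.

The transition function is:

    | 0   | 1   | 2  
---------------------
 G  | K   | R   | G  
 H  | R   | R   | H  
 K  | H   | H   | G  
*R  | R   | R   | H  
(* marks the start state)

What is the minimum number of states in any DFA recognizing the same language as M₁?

2

Reachable states from the start: {H,R}. Unreachable: {G,K} — drop them.
Start with accepting vs non-accepting: {H} | {R}.
No further refinement is possible. Final partition (2 blocks): {H} | {R}.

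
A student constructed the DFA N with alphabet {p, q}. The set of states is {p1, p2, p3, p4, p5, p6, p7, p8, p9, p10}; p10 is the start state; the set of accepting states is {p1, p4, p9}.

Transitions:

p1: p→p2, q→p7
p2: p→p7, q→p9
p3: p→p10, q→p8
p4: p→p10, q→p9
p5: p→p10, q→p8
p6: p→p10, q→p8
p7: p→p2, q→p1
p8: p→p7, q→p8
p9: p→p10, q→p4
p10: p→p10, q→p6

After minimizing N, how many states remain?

First remove the unreachable states {p3,p5}; 8 states remain.
Start with accepting vs non-accepting: {p1,p4,p9} | {p2,p6,p7,p8,p10}.
Split {p1,p4,p9} by δ(·,q) → {p4,p9} and {p1}.
Refine {p2,p6,p7,p8,p10} on symbol q: members go to different blocks, giving {p6,p8,p10} and {p2} and {p7}.
Split {p6,p8,p10} by δ(·,p) → {p6,p10} and {p8}.
Split {p6,p10} by δ(·,q) → {p6} and {p10}.
The partition is now stable with 7 blocks: {p4,p9} | {p6} | {p1} | {p2} | {p7} | {p8} | {p10}.

7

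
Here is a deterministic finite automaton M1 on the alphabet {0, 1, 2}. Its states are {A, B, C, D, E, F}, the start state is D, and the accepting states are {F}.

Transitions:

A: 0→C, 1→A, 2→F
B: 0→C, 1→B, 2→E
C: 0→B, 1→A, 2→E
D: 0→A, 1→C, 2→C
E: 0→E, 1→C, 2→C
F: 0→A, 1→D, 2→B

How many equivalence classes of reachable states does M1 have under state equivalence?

Every state is reachable, so we keep all 6.
Start with accepting vs non-accepting: {F} | {A,B,C,D,E}.
Refine {A,B,C,D,E} on symbol 2: members go to different blocks, giving {B,C,D,E} and {A}.
Split {B,C,D,E} by δ(·,0) → {B,C,E} and {D}.
Split {B,C,E} by δ(·,1) → {B,E} and {C}.
On input 0, block {B,E} splits into {B} and {E}.
Stable partition: {F} | {B} | {A} | {D} | {C} | {E} — 6 equivalence classes.

6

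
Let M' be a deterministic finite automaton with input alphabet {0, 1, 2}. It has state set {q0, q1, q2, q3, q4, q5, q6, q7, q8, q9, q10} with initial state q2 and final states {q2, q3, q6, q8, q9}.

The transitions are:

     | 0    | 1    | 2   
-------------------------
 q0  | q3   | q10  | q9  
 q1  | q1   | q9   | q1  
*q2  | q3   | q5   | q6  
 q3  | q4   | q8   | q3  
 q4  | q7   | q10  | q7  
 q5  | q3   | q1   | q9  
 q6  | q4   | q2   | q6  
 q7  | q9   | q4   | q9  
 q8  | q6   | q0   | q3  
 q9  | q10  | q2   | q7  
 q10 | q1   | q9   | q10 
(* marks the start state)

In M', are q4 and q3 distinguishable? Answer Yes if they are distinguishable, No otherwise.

Yes

Every state is reachable, so we keep all 11.
Start with accepting vs non-accepting: {q2,q3,q6,q8,q9} | {q0,q1,q4,q5,q7,q10}.
Refine {q2,q3,q6,q8,q9} on symbol 0: members go to different blocks, giving {q3,q6,q9} and {q2,q8}.
Refine {q3,q6,q9} on symbol 2: members go to different blocks, giving {q3,q6} and {q9}.
On input 0, block {q0,q1,q4,q5,q7,q10} splits into {q1,q4,q10} and {q0,q5} and {q7}.
Split {q1,q4,q10} by δ(·,0) → {q1,q10} and {q4}.
No further refinement is possible. Final partition (7 blocks): {q3,q6} | {q1,q10} | {q2,q8} | {q9} | {q0,q5} | {q7} | {q4}.
q4 and q3 end up in different blocks, so they are distinguishable. For instance, the string 'ε' is accepted from only q3.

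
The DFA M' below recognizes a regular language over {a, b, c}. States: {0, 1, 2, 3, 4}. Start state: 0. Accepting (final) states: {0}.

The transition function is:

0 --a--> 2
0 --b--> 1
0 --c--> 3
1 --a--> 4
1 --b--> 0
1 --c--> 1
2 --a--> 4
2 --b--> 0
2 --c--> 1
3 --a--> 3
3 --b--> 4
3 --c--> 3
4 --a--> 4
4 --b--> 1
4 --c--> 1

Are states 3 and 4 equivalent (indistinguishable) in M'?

All states are reachable from the start state.
Initial partition by acceptance: {0} | {1,2,3,4}.
Split {1,2,3,4} by δ(·,b) → {1,2} and {3,4}.
Refine {3,4} on symbol b: members go to different blocks, giving {3} and {4}.
Stable partition: {0} | {1,2} | {3} | {4} — 4 equivalence classes.
3 and 4 end up in different blocks, so they are distinguishable. For instance, the string 'bb' is accepted from only 4.

No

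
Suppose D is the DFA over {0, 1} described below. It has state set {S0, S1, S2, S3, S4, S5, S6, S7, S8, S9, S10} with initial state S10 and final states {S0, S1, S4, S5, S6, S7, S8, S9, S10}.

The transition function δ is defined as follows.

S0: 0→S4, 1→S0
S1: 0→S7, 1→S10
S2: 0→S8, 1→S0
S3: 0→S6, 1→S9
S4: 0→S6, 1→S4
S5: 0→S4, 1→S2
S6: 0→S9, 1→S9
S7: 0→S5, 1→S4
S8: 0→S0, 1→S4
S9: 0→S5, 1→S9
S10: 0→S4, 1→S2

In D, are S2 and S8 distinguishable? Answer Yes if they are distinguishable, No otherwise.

Yes

Reachable states from the start: {S0,S2,S4,S5,S6,S8,S9,S10}. Unreachable: {S1,S3,S7} — drop them.
Start with accepting vs non-accepting: {S0,S4,S5,S6,S8,S9,S10} | {S2}.
Refine {S0,S4,S5,S6,S8,S9,S10} on symbol 1: members go to different blocks, giving {S0,S4,S6,S8,S9} and {S5,S10}.
On input 0, block {S0,S4,S6,S8,S9} splits into {S0,S4,S6,S8} and {S9}.
Split {S0,S4,S6,S8} by δ(·,0) → {S0,S4,S8} and {S6}.
On input 0, block {S0,S4,S8} splits into {S0,S8} and {S4}.
On input 0, block {S0,S8} splits into {S0} and {S8}.
Stable partition: {S0} | {S2} | {S5,S10} | {S9} | {S6} | {S4} | {S8} — 7 equivalence classes.
S2 and S8 end up in different blocks, so they are distinguishable. For instance, the string 'ε' is accepted from only S8.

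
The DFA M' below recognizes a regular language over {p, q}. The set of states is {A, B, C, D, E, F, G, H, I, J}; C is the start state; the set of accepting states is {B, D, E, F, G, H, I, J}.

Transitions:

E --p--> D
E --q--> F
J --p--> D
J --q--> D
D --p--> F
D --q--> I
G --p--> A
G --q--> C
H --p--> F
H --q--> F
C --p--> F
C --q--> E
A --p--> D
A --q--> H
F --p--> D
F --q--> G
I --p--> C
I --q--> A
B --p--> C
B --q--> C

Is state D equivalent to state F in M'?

First remove the unreachable states {B,J}; 8 states remain.
P0 = {D,E,F,G,H,I} | {A,C}.
Split {D,E,F,G,H,I} by δ(·,p) → {D,E,F,H} and {G,I}.
On input q, block {D,E,F,H} splits into {D,F} and {E,H}.
The partition is now stable with 4 blocks: {D,F} | {A,C} | {G,I} | {E,H}.
D and F lie in the same block of the stable partition, so they are equivalent — no string distinguishes them.

Yes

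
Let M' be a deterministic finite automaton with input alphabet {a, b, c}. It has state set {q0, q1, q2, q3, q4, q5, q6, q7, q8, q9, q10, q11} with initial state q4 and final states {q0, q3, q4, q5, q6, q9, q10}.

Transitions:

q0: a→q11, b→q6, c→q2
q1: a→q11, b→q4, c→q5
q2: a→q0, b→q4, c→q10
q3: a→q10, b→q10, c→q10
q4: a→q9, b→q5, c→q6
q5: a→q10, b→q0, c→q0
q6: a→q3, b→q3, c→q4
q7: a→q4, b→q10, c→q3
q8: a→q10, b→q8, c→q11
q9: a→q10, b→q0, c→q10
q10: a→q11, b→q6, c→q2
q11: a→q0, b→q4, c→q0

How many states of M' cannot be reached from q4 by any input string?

3

No path from q4 leads to q1, q7, q8; the other 9 states are all reachable.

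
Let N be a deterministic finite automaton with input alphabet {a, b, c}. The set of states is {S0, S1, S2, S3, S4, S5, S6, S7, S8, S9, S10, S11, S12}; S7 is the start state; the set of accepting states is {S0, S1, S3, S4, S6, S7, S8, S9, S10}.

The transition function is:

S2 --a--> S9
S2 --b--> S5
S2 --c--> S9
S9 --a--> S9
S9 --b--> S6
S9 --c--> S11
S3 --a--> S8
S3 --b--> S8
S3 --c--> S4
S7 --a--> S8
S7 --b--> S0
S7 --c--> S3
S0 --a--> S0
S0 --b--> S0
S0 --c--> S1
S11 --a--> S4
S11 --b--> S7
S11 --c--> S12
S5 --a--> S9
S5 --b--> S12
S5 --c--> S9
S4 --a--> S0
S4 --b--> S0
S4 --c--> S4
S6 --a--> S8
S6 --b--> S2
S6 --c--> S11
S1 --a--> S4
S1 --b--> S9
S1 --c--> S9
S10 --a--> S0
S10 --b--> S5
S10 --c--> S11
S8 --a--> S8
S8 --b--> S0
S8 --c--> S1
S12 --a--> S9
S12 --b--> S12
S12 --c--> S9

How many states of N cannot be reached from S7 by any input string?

No path from S7 leads to S10; the other 12 states are all reachable.

1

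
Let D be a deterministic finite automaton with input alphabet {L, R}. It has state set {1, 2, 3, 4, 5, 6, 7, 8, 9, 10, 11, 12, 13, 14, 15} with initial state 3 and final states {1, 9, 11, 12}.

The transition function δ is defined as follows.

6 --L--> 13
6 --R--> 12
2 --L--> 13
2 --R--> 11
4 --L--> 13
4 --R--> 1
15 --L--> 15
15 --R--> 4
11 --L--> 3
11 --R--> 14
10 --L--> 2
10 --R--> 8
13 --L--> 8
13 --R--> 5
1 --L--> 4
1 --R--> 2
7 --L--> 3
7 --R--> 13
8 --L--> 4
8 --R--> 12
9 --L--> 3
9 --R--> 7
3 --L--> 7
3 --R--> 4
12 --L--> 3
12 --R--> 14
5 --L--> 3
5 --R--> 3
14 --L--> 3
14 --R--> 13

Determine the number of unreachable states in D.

4

No path from 3 leads to 6, 9, 10, 15; the other 11 states are all reachable.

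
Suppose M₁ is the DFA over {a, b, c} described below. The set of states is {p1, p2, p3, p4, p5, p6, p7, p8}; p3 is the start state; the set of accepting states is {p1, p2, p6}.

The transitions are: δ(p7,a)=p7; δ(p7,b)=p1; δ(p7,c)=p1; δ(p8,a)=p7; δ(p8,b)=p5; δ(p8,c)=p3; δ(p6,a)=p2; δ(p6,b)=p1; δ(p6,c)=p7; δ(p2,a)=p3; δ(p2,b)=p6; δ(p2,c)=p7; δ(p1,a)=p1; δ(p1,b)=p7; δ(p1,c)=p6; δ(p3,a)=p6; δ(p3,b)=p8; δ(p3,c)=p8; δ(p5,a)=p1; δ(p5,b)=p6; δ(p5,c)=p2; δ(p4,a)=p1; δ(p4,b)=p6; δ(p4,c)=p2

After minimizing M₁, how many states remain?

States {p4} cannot be reached from the start state, so discard them.
Initial partition by acceptance: {p1,p2,p6} | {p3,p5,p7,p8}.
Refine {p1,p2,p6} on symbol a: members go to different blocks, giving {p1,p6} and {p2}.
Refine {p1,p6} on symbol a: members go to different blocks, giving {p1} and {p6}.
Split {p3,p5,p7,p8} by δ(·,a) → {p7,p8} and {p3} and {p5}.
Refine {p7,p8} on symbol b: members go to different blocks, giving {p7} and {p8}.
The partition is now stable with 7 blocks: {p1} | {p7} | {p2} | {p6} | {p3} | {p5} | {p8}.

7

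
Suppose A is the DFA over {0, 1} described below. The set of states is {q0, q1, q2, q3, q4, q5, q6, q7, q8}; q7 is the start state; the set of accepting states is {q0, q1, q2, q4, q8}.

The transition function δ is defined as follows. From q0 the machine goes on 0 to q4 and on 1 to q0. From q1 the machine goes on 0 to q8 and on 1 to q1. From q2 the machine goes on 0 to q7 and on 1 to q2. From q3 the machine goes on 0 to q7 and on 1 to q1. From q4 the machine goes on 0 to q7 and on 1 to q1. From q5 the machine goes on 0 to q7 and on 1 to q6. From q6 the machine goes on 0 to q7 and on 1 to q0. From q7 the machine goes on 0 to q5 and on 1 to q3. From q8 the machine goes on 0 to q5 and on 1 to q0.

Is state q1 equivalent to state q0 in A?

First remove the unreachable states {q2}; 8 states remain.
Initial partition by acceptance: {q0,q1,q4,q8} | {q3,q5,q6,q7}.
On input 0, block {q0,q1,q4,q8} splits into {q0,q1} and {q4,q8}.
Split {q3,q5,q6,q7} by δ(·,1) → {q3,q6} and {q5,q7}.
No further refinement is possible. Final partition (4 blocks): {q0,q1} | {q3,q6} | {q4,q8} | {q5,q7}.
q1 and q0 lie in the same block of the stable partition, so they are equivalent — no string distinguishes them.

Yes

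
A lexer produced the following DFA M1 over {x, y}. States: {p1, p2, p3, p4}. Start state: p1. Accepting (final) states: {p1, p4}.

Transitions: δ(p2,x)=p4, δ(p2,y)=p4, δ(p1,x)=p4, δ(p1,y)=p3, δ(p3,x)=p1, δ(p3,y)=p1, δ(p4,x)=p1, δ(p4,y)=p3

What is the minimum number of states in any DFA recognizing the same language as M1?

Reachable states from the start: {p1,p3,p4}. Unreachable: {p2} — drop them.
P0 = {p1,p4} | {p3}.
Stable partition: {p1,p4} | {p3} — 2 equivalence classes.

2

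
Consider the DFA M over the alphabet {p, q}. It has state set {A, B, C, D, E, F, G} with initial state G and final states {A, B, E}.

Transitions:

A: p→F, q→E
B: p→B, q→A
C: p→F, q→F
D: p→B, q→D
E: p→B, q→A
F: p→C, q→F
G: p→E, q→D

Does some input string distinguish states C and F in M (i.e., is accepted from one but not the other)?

No

Every state is reachable, so we keep all 7.
Start with accepting vs non-accepting: {A,B,E} | {C,D,F,G}.
Refine {A,B,E} on symbol p: members go to different blocks, giving {B,E} and {A}.
Refine {C,D,F,G} on symbol p: members go to different blocks, giving {C,F} and {D,G}.
The partition is now stable with 4 blocks: {B,E} | {C,F} | {A} | {D,G}.
C and F lie in the same block of the stable partition, so they are equivalent — no string distinguishes them.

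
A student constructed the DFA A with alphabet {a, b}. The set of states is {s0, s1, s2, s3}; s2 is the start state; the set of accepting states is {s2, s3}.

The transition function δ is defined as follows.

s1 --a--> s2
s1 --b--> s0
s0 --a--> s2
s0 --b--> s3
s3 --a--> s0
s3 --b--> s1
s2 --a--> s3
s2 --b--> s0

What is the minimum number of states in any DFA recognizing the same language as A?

All states are reachable from the start state.
Start with accepting vs non-accepting: {s2,s3} | {s0,s1}.
On input a, block {s2,s3} splits into {s2} and {s3}.
Refine {s0,s1} on symbol b: members go to different blocks, giving {s0} and {s1}.
Stable partition: {s2} | {s0} | {s3} | {s1} — 4 equivalence classes.

4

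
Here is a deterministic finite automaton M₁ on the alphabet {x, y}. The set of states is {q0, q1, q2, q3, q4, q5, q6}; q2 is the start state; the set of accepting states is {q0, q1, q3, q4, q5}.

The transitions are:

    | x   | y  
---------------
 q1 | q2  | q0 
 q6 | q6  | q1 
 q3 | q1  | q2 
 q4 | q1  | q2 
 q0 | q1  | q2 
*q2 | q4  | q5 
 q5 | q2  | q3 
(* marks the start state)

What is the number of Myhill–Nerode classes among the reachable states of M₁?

3

States {q6} cannot be reached from the start state, so discard them.
Initial partition by acceptance: {q0,q1,q3,q4,q5} | {q2}.
Refine {q0,q1,q3,q4,q5} on symbol x: members go to different blocks, giving {q0,q3,q4} and {q1,q5}.
No further refinement is possible. Final partition (3 blocks): {q0,q3,q4} | {q2} | {q1,q5}.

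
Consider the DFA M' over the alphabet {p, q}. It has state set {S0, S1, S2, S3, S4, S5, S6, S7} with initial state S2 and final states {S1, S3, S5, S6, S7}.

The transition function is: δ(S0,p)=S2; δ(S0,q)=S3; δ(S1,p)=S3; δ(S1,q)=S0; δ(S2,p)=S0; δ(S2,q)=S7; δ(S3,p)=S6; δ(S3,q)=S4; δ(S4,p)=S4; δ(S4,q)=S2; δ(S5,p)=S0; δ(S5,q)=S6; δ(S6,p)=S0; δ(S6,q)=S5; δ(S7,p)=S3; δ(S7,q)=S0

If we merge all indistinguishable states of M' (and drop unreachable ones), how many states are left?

States {S1} cannot be reached from the start state, so discard them.
P0 = {S3,S5,S6,S7} | {S0,S2,S4}.
Split {S3,S5,S6,S7} by δ(·,p) → {S3,S7} and {S5,S6}.
Split {S3,S7} by δ(·,p) → {S3} and {S7}.
Split {S0,S2,S4} by δ(·,q) → {S0} and {S2} and {S4}.
No further refinement is possible. Final partition (6 blocks): {S3} | {S0} | {S5,S6} | {S7} | {S2} | {S4}.

6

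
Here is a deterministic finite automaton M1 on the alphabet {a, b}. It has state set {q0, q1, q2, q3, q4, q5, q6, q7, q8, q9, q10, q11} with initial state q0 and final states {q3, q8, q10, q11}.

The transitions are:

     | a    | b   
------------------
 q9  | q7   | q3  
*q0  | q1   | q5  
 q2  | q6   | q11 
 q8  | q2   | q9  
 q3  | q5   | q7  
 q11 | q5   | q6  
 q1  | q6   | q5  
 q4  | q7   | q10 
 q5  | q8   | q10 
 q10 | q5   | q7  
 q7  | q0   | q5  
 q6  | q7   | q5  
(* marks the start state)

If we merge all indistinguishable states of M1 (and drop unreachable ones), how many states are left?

5

Reachable states from the start: {q0,q1,q2,q3,q5,q6,q7,q8,q9,q10,q11}. Unreachable: {q4} — drop them.
Start with accepting vs non-accepting: {q3,q8,q10,q11} | {q0,q1,q2,q5,q6,q7,q9}.
Refine {q0,q1,q2,q5,q6,q7,q9} on symbol a: members go to different blocks, giving {q0,q1,q2,q6,q7,q9} and {q5}.
Split {q3,q8,q10,q11} by δ(·,a) → {q3,q10,q11} and {q8}.
On input b, block {q0,q1,q2,q6,q7,q9} splits into {q0,q1,q6,q7} and {q2,q9}.
Stable partition: {q3,q10,q11} | {q0,q1,q6,q7} | {q5} | {q8} | {q2,q9} — 5 equivalence classes.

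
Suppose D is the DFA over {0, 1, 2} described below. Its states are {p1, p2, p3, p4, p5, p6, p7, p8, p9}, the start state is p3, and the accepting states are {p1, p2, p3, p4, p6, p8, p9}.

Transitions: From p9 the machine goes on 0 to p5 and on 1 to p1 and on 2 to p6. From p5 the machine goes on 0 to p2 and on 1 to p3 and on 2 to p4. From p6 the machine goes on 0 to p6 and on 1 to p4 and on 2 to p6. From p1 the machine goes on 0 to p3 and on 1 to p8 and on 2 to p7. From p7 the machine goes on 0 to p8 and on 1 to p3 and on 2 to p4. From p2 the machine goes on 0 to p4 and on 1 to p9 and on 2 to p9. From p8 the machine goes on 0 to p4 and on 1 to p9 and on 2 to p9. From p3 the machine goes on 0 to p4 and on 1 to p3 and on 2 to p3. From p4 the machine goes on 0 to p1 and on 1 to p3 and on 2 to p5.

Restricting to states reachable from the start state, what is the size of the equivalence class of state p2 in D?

Start with accepting vs non-accepting: {p1,p2,p3,p4,p6,p8,p9} | {p5,p7}.
On input 0, block {p1,p2,p3,p4,p6,p8,p9} splits into {p1,p2,p3,p4,p6,p8} and {p9}.
On input 1, block {p1,p2,p3,p4,p6,p8} splits into {p1,p3,p4,p6} and {p2,p8}.
Split {p1,p3,p4,p6} by δ(·,1) → {p3,p4,p6} and {p1}.
Split {p3,p4,p6} by δ(·,0) → {p3,p6} and {p4}.
On input 0, block {p3,p6} splits into {p3} and {p6}.
The partition is now stable with 7 blocks: {p3} | {p5,p7} | {p9} | {p2,p8} | {p1} | {p4} | {p6}.
State p2 belongs to the block {p2,p8}, which has 2 states.

2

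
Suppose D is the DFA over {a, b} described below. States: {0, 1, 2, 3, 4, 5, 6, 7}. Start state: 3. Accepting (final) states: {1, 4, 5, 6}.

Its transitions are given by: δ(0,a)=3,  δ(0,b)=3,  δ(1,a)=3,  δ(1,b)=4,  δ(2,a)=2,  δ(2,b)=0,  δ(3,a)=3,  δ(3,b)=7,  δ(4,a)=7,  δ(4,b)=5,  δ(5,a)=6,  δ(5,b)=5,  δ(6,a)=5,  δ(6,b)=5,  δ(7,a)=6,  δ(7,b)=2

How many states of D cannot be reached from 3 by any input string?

2

No path from 3 leads to 1, 4; the other 6 states are all reachable.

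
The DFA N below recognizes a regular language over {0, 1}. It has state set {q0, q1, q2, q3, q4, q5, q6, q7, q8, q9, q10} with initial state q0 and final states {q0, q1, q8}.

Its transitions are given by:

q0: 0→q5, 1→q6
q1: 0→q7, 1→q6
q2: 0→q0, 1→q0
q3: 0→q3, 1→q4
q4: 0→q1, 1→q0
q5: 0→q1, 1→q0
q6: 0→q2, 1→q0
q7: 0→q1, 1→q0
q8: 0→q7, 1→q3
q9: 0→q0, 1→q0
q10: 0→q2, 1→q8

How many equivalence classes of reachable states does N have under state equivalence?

3

First remove the unreachable states {q3,q4,q8,q9,q10}; 6 states remain.
Initial partition by acceptance: {q0,q1} | {q2,q5,q6,q7}.
Refine {q2,q5,q6,q7} on symbol 0: members go to different blocks, giving {q2,q5,q7} and {q6}.
Stable partition: {q0,q1} | {q2,q5,q7} | {q6} — 3 equivalence classes.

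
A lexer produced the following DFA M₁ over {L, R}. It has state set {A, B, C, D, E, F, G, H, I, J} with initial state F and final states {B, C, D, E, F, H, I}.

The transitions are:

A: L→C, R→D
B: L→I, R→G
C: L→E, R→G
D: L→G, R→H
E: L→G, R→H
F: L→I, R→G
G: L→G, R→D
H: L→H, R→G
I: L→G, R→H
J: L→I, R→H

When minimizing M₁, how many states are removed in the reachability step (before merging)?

BFS from F reaches {D, F, G, H, I}; the 5 state(s) A, B, C, E, J are never visited.

5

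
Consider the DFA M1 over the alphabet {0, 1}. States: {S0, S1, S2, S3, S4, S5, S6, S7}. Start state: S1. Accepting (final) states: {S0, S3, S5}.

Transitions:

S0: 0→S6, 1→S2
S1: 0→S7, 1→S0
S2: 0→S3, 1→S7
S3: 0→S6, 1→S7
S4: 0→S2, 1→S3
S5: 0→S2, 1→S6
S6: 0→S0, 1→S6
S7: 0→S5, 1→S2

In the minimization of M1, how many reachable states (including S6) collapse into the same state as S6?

3

First remove the unreachable states {S4}; 7 states remain.
Initial partition by acceptance: {S0,S3,S5} | {S1,S2,S6,S7}.
On input 0, block {S1,S2,S6,S7} splits into {S2,S6,S7} and {S1}.
Stable partition: {S0,S3,S5} | {S2,S6,S7} | {S1} — 3 equivalence classes.
State S6 belongs to the block {S2,S6,S7}, which has 3 states.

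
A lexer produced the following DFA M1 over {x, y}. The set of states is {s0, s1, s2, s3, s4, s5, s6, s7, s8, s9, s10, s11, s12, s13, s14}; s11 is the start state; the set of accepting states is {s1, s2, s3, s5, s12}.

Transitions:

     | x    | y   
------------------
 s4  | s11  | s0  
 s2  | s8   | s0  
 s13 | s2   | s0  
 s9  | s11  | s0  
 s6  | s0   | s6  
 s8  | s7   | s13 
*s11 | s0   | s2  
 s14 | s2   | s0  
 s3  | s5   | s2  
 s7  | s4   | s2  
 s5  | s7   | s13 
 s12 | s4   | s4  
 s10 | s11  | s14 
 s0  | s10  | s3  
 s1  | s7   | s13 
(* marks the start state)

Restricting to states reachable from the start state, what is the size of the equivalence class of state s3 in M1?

1

States {s1,s6,s9,s12} cannot be reached from the start state, so discard them.
Start with accepting vs non-accepting: {s2,s3,s5} | {s0,s4,s7,s8,s10,s11,s13,s14}.
Refine {s2,s3,s5} on symbol x: members go to different blocks, giving {s2,s5} and {s3}.
Split {s0,s4,s7,s8,s10,s11,s13,s14} by δ(·,x) → {s0,s4,s7,s8,s10,s11} and {s13,s14}.
Refine {s2,s5} on symbol y: members go to different blocks, giving {s2} and {s5}.
On input y, block {s0,s4,s7,s8,s10,s11} splits into {s7,s11} and {s8,s10} and {s0} and {s4}.
On input x, block {s7,s11} splits into {s7} and {s11}.
Refine {s8,s10} on symbol x: members go to different blocks, giving {s8} and {s10}.
Stable partition: {s2} | {s7} | {s3} | {s13,s14} | {s5} | {s8} | {s0} | {s4} | {s11} | {s10} — 10 equivalence classes.
State s3 belongs to the block {s3}, which has 1 states.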